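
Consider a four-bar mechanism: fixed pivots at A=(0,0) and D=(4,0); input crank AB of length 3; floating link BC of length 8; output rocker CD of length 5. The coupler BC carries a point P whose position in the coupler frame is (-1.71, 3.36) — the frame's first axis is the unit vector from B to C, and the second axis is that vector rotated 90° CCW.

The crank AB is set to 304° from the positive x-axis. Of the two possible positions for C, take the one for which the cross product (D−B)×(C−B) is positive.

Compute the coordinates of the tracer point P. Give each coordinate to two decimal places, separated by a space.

-2.07 -2.86

A=(0,0), D=(4.00,0)
B = A + 3.00·(cos304°, sin304°) = (1.6776, -2.4871)
|BD| = 3.4028
circle(B,8.00) ∩ circle(D,5.00): a=7.4319, h=2.9608
  candidates: C₊=(4.5858,4.9656) cross=10.075; C₋=(8.9139,0.9241) cross=-10.075
  mode + wants cross > 0 → take C=(4.5858,4.9656) (cross=10.075)
ex = (C−B)/|BC| = (0.3635,0.9316); ey = (-0.9316,0.3635)
P = B + -1.71·ex + 3.36·ey = (-2.0742,-2.8587)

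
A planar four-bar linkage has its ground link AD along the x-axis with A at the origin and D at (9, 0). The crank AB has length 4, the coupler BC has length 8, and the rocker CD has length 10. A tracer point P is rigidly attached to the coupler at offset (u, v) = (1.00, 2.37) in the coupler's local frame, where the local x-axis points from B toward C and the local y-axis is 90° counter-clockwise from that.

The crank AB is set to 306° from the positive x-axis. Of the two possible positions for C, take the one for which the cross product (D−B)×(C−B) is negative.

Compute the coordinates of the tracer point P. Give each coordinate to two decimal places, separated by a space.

A=(0,0), D=(9.00,0)
B = A + 4.00·(cos306°, sin306°) = (2.3511, -3.2361)
|BD| = 7.3946
circle(B,8.00) ∩ circle(D,10.00): a=1.2631, h=7.8997
  candidates: C₊=(0.0297,4.4197) cross=58.415; C₋=(6.9439,-9.7863) cross=-58.415
  mode - wants cross < 0 → take C=(6.9439,-9.7863) (cross=-58.415)
ex = (C−B)/|BC| = (0.5741,-0.8188); ey = (0.8188,0.5741)
P = B + 1.00·ex + 2.37·ey = (4.8658,-2.6942)

4.87 -2.69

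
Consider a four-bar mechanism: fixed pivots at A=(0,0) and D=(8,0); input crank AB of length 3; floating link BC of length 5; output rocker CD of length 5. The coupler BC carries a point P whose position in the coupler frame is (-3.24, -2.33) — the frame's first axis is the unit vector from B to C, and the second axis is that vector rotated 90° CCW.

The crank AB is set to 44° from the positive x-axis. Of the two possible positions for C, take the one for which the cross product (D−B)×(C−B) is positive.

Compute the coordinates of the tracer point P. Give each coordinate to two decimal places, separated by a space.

A=(0,0), D=(8.00,0)
B = A + 3.00·(cos44°, sin44°) = (2.1580, 2.0840)
|BD| = 6.2026
circle(B,5.00) ∩ circle(D,5.00): a=3.1013, h=3.9220
  candidates: C₊=(6.3967,4.7360) cross=24.326; C₋=(3.7613,-2.6520) cross=-24.326
  mode + wants cross > 0 → take C=(6.3967,4.7360) (cross=24.326)
ex = (C−B)/|BC| = (0.8477,0.5304); ey = (-0.5304,0.8477)
P = B + -3.24·ex + -2.33·ey = (0.6472,-1.6098)

0.65 -1.61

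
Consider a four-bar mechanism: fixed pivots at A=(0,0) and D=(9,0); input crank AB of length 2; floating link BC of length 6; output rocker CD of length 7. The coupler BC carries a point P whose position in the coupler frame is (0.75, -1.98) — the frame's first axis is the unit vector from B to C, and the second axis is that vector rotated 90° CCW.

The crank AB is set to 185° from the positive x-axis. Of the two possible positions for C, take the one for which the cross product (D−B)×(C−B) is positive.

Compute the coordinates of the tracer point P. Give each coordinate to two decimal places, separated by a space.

A=(0,0), D=(9.00,0)
B = A + 2.00·(cos185°, sin185°) = (-1.9924, -0.1743)
|BD| = 10.9938
circle(B,6.00) ∩ circle(D,7.00): a=4.9056, h=3.4547
  candidates: C₊=(2.8579,3.3577) cross=37.980; C₋=(2.9674,-3.5508) cross=-37.980
  mode + wants cross > 0 → take C=(2.8579,3.3577) (cross=37.980)
ex = (C−B)/|BC| = (0.8084,0.5887); ey = (-0.5887,0.8084)
P = B + 0.75·ex + -1.98·ey = (-0.2205,-1.3334)

-0.22 -1.33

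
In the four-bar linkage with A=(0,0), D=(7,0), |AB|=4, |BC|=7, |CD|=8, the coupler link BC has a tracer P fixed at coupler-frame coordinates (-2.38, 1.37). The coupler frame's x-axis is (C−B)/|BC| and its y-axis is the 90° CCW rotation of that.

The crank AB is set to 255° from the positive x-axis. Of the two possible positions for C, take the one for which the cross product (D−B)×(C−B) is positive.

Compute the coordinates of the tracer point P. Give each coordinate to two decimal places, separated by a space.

-2.62 -6.10

A=(0,0), D=(7.00,0)
B = A + 4.00·(cos255°, sin255°) = (-1.0353, -3.8637)
|BD| = 8.9159
circle(B,7.00) ∩ circle(D,8.00): a=3.6168, h=5.9932
  candidates: C₊=(-0.3729,3.1049) cross=53.435; C₋=(4.8214,-7.6976) cross=-53.435
  mode + wants cross > 0 → take C=(-0.3729,3.1049) (cross=53.435)
ex = (C−B)/|BC| = (0.0946,0.9955); ey = (-0.9955,0.0946)
P = B + -2.38·ex + 1.37·ey = (-2.6243,-6.1034)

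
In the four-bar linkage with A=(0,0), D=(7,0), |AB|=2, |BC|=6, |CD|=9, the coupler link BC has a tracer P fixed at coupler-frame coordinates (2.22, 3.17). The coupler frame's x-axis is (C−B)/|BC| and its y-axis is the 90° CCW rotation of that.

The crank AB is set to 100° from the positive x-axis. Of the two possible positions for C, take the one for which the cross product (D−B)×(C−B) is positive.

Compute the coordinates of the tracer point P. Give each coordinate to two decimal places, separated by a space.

-2.39 5.26

A=(0,0), D=(7.00,0)
B = A + 2.00·(cos100°, sin100°) = (-0.3473, 1.9696)
|BD| = 7.6067
circle(B,6.00) ∩ circle(D,9.00): a=0.8454, h=5.9401
  candidates: C₊=(2.0074,7.4883) cross=45.185; C₋=(-1.0688,-3.9868) cross=-45.185
  mode + wants cross > 0 → take C=(2.0074,7.4883) (cross=45.185)
ex = (C−B)/|BC| = (0.3924,0.9198); ey = (-0.9198,0.3924)
P = B + 2.22·ex + 3.17·ey = (-2.3917,5.2556)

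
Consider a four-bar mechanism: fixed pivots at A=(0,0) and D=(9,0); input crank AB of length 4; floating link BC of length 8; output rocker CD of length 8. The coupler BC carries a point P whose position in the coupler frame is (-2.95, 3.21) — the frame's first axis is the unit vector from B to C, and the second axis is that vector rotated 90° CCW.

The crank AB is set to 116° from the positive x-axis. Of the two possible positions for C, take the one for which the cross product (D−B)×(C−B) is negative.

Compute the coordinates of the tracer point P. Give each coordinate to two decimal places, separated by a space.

-0.21 7.67

A=(0,0), D=(9.00,0)
B = A + 4.00·(cos116°, sin116°) = (-1.7535, 3.5952)
|BD| = 11.3386
circle(B,8.00) ∩ circle(D,8.00): a=5.6693, h=5.6444
  candidates: C₊=(5.4130,7.1507) cross=63.999; C₋=(1.8336,-3.5556) cross=-63.999
  mode - wants cross < 0 → take C=(1.8336,-3.5556) (cross=-63.999)
ex = (C−B)/|BC| = (0.4484,-0.8938); ey = (0.8938,0.4484)
P = B + -2.95·ex + 3.21·ey = (-0.2070,7.6713)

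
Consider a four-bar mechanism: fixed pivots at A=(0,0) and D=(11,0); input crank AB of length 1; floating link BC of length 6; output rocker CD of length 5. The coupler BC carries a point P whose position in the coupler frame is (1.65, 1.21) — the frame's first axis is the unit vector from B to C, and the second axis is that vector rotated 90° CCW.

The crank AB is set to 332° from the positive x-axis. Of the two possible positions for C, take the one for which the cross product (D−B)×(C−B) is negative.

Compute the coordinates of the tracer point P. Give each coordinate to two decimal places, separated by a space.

2.83 0.16

A=(0,0), D=(11.00,0)
B = A + 1.00·(cos332°, sin332°) = (0.8829, -0.4695)
|BD| = 10.1279
circle(B,6.00) ∩ circle(D,5.00): a=5.6070, h=2.1357
  candidates: C₊=(6.3849,1.9239) cross=21.630; C₋=(6.5829,-2.3430) cross=-21.630
  mode - wants cross < 0 → take C=(6.5829,-2.3430) (cross=-21.630)
ex = (C−B)/|BC| = (0.9500,-0.3123); ey = (0.3123,0.9500)
P = B + 1.65·ex + 1.21·ey = (2.8283,0.1648)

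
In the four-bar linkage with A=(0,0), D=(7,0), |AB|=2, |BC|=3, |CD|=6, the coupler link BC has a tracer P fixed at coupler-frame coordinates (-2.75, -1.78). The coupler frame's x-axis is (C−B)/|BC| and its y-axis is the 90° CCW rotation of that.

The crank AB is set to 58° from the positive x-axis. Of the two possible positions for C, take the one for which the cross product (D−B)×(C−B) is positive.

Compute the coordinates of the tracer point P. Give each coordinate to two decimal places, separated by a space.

1.03 -1.58

A=(0,0), D=(7.00,0)
B = A + 2.00·(cos58°, sin58°) = (1.0598, 1.6961)
|BD| = 6.1776
circle(B,3.00) ∩ circle(D,6.00): a=0.9035, h=2.8607
  candidates: C₊=(2.7140,4.1988) cross=17.672; C₋=(1.1431,-1.3027) cross=-17.672
  mode + wants cross > 0 → take C=(2.7140,4.1988) (cross=17.672)
ex = (C−B)/|BC| = (0.5514,0.8342); ey = (-0.8342,0.5514)
P = B + -2.75·ex + -1.78·ey = (1.0285,-1.5796)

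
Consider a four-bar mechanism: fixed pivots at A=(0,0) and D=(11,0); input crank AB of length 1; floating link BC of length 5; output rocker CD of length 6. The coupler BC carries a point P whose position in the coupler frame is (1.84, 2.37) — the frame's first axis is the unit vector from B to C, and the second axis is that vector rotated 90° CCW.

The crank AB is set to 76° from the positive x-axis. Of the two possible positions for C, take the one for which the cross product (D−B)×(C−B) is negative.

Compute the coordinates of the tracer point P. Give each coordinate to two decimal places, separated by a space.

2.70 2.69

A=(0,0), D=(11.00,0)
B = A + 1.00·(cos76°, sin76°) = (0.2419, 0.9703)
|BD| = 10.8017
circle(B,5.00) ∩ circle(D,6.00): a=4.8917, h=1.0350
  candidates: C₊=(5.2068,1.5617) cross=11.180; C₋=(5.0209,-0.5000) cross=-11.180
  mode - wants cross < 0 → take C=(5.0209,-0.5000) (cross=-11.180)
ex = (C−B)/|BC| = (0.9558,-0.2941); ey = (0.2941,0.9558)
P = B + 1.84·ex + 2.37·ey = (2.6975,2.6945)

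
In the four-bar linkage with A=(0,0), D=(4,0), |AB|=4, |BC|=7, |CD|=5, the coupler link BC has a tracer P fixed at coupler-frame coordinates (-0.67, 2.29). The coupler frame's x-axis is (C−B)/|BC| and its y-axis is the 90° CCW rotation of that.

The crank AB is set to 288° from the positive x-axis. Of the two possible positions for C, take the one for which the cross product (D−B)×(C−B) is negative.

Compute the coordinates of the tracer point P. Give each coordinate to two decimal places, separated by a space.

A=(0,0), D=(4.00,0)
B = A + 4.00·(cos288°, sin288°) = (1.2361, -3.8042)
|BD| = 4.7023
circle(B,7.00) ∩ circle(D,5.00): a=4.9031, h=4.9960
  candidates: C₊=(0.0762,3.0990) cross=23.492; C₋=(8.1599,-2.7741) cross=-23.492
  mode - wants cross < 0 → take C=(8.1599,-2.7741) (cross=-23.492)
ex = (C−B)/|BC| = (0.9891,0.1472); ey = (-0.1472,0.9891)
P = B + -0.67·ex + 2.29·ey = (0.2364,-1.6378)

0.24 -1.64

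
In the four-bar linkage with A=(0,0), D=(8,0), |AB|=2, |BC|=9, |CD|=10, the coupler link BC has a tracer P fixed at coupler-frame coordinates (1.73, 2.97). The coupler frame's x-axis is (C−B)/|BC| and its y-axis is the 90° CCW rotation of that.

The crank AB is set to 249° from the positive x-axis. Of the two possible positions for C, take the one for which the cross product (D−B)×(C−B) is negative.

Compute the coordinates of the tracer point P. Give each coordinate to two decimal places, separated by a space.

A=(0,0), D=(8.00,0)
B = A + 2.00·(cos249°, sin249°) = (-0.7167, -1.8672)
|BD| = 8.9145
circle(B,9.00) ∩ circle(D,10.00): a=3.3916, h=8.3365
  candidates: C₊=(0.8535,6.9948) cross=74.316; C₋=(4.3457,-9.3084) cross=-74.316
  mode - wants cross < 0 → take C=(4.3457,-9.3084) (cross=-74.316)
ex = (C−B)/|BC| = (0.5625,-0.8268); ey = (0.8268,0.5625)
P = B + 1.73·ex + 2.97·ey = (2.7120,-1.6269)

2.71 -1.63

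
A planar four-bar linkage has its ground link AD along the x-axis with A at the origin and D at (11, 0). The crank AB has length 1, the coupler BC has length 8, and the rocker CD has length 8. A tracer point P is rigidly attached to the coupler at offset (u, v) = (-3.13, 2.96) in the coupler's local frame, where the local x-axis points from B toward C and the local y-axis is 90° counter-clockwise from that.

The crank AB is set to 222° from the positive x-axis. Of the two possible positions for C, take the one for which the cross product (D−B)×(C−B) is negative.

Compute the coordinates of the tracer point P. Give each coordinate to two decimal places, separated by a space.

-1.28 3.61

A=(0,0), D=(11.00,0)
B = A + 1.00·(cos222°, sin222°) = (-0.7431, -0.6691)
|BD| = 11.7622
circle(B,8.00) ∩ circle(D,8.00): a=5.8811, h=5.4233
  candidates: C₊=(4.8199,5.0800) cross=63.790; C₋=(5.4370,-5.7491) cross=-63.790
  mode - wants cross < 0 → take C=(5.4370,-5.7491) (cross=-63.790)
ex = (C−B)/|BC| = (0.7725,-0.6350); ey = (0.6350,0.7725)
P = B + -3.13·ex + 2.96·ey = (-1.2815,3.6051)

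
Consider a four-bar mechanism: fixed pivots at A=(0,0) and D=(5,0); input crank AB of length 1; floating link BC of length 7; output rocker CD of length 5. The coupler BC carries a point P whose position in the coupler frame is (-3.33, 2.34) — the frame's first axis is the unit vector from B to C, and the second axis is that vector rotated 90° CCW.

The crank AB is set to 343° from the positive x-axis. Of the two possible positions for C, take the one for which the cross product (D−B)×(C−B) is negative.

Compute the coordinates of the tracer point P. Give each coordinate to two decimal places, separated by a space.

A=(0,0), D=(5.00,0)
B = A + 1.00·(cos343°, sin343°) = (0.9563, -0.2924)
|BD| = 4.0543
circle(B,7.00) ∩ circle(D,5.00): a=4.9870, h=4.9122
  candidates: C₊=(5.5761,4.9667) cross=19.915; C₋=(6.2845,-4.8322) cross=-19.915
  mode - wants cross < 0 → take C=(6.2845,-4.8322) (cross=-19.915)
ex = (C−B)/|BC| = (0.7612,-0.6485); ey = (0.6485,0.7612)
P = B + -3.33·ex + 2.34·ey = (-0.0608,3.6484)

-0.06 3.65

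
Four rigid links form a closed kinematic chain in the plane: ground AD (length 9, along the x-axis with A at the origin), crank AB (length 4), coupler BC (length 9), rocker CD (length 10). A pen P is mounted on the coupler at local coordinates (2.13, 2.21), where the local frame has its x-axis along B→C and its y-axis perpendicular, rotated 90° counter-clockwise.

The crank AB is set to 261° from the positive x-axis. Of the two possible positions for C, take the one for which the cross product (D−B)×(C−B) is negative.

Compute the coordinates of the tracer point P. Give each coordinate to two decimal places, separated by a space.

A=(0,0), D=(9.00,0)
B = A + 4.00·(cos261°, sin261°) = (-0.6257, -3.9508)
|BD| = 10.4050
circle(B,9.00) ∩ circle(D,10.00): a=4.2895, h=7.9121
  candidates: C₊=(0.3383,4.9975) cross=82.325; C₋=(6.3467,-9.6416) cross=-82.325
  mode - wants cross < 0 → take C=(6.3467,-9.6416) (cross=-82.325)
ex = (C−B)/|BC| = (0.7747,-0.6323); ey = (0.6323,0.7747)
P = B + 2.13·ex + 2.21·ey = (2.4218,-3.5855)

2.42 -3.59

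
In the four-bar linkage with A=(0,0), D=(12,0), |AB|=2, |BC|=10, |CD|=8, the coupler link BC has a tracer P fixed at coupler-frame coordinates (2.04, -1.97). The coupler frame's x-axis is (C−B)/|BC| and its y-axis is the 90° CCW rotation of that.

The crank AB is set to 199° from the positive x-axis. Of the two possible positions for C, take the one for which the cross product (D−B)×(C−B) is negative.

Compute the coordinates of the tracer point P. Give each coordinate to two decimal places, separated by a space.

-1.19 -3.40

A=(0,0), D=(12.00,0)
B = A + 2.00·(cos199°, sin199°) = (-1.8910, -0.6511)
|BD| = 13.9063
circle(B,10.00) ∩ circle(D,8.00): a=8.2475, h=5.6549
  candidates: C₊=(6.0827,5.3838) cross=78.639; C₋=(6.6122,-5.9137) cross=-78.639
  mode - wants cross < 0 → take C=(6.6122,-5.9137) (cross=-78.639)
ex = (C−B)/|BC| = (0.8503,-0.5263); ey = (0.5263,0.8503)
P = B + 2.04·ex + -1.97·ey = (-1.1931,-3.3998)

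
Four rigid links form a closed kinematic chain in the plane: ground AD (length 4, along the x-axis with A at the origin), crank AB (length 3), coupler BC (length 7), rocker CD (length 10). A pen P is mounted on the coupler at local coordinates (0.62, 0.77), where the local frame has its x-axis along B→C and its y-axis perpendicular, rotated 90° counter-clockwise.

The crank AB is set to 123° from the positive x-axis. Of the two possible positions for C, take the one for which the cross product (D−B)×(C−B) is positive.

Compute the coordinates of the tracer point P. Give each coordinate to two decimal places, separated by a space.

A=(0,0), D=(4.00,0)
B = A + 3.00·(cos123°, sin123°) = (-1.6339, 2.5160)
|BD| = 6.1702
circle(B,7.00) ∩ circle(D,10.00): a=-1.0477, h=6.9212
  candidates: C₊=(0.2317,9.2628) cross=42.705; C₋=(-5.4128,-3.3764) cross=-42.705
  mode + wants cross > 0 → take C=(0.2317,9.2628) (cross=42.705)
ex = (C−B)/|BC| = (0.2665,0.9638); ey = (-0.9638,0.2665)
P = B + 0.62·ex + 0.77·ey = (-2.2108,3.3188)

-2.21 3.32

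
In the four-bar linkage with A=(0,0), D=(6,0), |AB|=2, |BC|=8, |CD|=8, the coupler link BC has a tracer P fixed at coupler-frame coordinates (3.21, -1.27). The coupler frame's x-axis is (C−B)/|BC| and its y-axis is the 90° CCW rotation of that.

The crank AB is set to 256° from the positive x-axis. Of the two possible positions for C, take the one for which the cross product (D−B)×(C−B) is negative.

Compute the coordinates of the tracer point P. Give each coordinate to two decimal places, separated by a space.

A=(0,0), D=(6.00,0)
B = A + 2.00·(cos256°, sin256°) = (-0.4838, -1.9406)
|BD| = 6.7680
circle(B,8.00) ∩ circle(D,8.00): a=3.3840, h=7.2490
  candidates: C₊=(0.6796,5.9744) cross=49.062; C₋=(4.8366,-7.9150) cross=-49.062
  mode - wants cross < 0 → take C=(4.8366,-7.9150) (cross=-49.062)
ex = (C−B)/|BC| = (0.6651,-0.7468); ey = (0.7468,0.6651)
P = B + 3.21·ex + -1.27·ey = (0.7026,-5.1824)

0.70 -5.18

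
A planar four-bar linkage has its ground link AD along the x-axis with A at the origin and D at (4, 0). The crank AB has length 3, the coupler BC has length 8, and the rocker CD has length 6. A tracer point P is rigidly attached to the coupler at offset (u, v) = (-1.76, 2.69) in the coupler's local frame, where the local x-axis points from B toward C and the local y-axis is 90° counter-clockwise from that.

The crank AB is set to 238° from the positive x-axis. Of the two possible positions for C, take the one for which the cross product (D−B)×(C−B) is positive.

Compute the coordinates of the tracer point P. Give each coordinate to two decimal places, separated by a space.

-4.68 -3.41

A=(0,0), D=(4.00,0)
B = A + 3.00·(cos238°, sin238°) = (-1.5898, -2.5441)
|BD| = 6.1415
circle(B,8.00) ∩ circle(D,6.00): a=5.3503, h=5.9476
  candidates: C₊=(0.8161,5.0855) cross=36.527; C₋=(5.7437,-5.7410) cross=-36.527
  mode + wants cross > 0 → take C=(0.8161,5.0855) (cross=36.527)
ex = (C−B)/|BC| = (0.3007,0.9537); ey = (-0.9537,0.3007)
P = B + -1.76·ex + 2.69·ey = (-4.6845,-3.4137)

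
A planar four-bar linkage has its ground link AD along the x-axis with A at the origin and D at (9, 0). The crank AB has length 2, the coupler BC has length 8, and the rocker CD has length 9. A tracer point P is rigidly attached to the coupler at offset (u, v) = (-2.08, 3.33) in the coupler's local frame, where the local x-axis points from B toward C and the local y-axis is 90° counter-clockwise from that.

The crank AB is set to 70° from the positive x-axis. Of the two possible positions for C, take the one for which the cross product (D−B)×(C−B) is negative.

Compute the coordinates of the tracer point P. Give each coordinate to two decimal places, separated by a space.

A=(0,0), D=(9.00,0)
B = A + 2.00·(cos70°, sin70°) = (0.6840, 1.8794)
|BD| = 8.5257
circle(B,8.00) ∩ circle(D,9.00): a=3.2659, h=7.3030
  candidates: C₊=(5.4794,8.2828) cross=62.263; C₋=(2.2597,-5.9639) cross=-62.263
  mode - wants cross < 0 → take C=(2.2597,-5.9639) (cross=-62.263)
ex = (C−B)/|BC| = (0.1970,-0.9804); ey = (0.9804,0.1970)
P = B + -2.08·ex + 3.33·ey = (3.5391,4.5745)

3.54 4.57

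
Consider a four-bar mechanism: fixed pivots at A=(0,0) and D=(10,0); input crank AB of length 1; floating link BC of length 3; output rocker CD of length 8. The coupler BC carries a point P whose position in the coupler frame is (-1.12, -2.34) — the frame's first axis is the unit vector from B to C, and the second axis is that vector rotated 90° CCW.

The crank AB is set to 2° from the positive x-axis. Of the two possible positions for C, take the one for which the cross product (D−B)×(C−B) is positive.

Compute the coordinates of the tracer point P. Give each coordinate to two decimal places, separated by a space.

A=(0,0), D=(10.00,0)
B = A + 1.00·(cos2°, sin2°) = (0.9994, 0.0349)
|BD| = 9.0007
circle(B,3.00) ∩ circle(D,8.00): a=1.4450, h=2.6291
  candidates: C₊=(2.4546,2.6583) cross=23.663; C₋=(2.4342,-2.5997) cross=-23.663
  mode + wants cross > 0 → take C=(2.4546,2.6583) (cross=23.663)
ex = (C−B)/|BC| = (0.4851,0.8745); ey = (-0.8745,0.4851)
P = B + -1.12·ex + -2.34·ey = (2.5024,-2.0796)

2.50 -2.08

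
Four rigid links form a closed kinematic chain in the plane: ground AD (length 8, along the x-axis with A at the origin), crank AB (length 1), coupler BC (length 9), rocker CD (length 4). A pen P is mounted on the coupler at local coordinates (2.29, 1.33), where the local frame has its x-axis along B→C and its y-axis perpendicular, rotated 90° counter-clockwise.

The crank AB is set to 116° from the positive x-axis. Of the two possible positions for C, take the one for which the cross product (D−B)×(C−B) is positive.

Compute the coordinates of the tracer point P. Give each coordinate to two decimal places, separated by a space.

1.25 2.94

A=(0,0), D=(8.00,0)
B = A + 1.00·(cos116°, sin116°) = (-0.4384, 0.8988)
|BD| = 8.4861
circle(B,9.00) ∩ circle(D,4.00): a=8.0728, h=3.9786
  candidates: C₊=(8.0105,4.0000) cross=33.763; C₋=(7.1677,-3.9124) cross=-33.763
  mode + wants cross > 0 → take C=(8.0105,4.0000) (cross=33.763)
ex = (C−B)/|BC| = (0.9388,0.3446); ey = (-0.3446,0.9388)
P = B + 2.29·ex + 1.33·ey = (1.2531,2.9364)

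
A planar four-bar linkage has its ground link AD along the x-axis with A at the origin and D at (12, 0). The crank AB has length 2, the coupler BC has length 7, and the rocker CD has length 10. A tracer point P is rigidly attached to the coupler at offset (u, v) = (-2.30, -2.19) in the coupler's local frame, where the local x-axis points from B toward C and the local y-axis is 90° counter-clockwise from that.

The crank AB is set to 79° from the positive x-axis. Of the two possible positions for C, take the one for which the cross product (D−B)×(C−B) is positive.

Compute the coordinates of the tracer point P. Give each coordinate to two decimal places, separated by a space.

0.48 -1.21

A=(0,0), D=(12.00,0)
B = A + 2.00·(cos79°, sin79°) = (0.3816, 1.9633)
|BD| = 11.7831
circle(B,7.00) ∩ circle(D,10.00): a=3.7274, h=5.9251
  candidates: C₊=(5.0442,7.1844) cross=69.815; C₋=(3.0697,-4.5000) cross=-69.815
  mode + wants cross > 0 → take C=(5.0442,7.1844) (cross=69.815)
ex = (C−B)/|BC| = (0.6661,0.7459); ey = (-0.7459,0.6661)
P = B + -2.30·ex + -2.19·ey = (0.4831,-1.2110)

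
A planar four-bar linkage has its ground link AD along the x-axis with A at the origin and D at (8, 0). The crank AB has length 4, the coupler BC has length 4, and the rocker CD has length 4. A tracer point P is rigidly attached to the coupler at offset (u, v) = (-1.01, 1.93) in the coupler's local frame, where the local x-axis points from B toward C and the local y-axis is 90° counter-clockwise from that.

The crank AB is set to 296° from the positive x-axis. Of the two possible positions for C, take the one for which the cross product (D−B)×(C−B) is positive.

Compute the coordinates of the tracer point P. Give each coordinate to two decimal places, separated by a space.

-0.41 -3.34

A=(0,0), D=(8.00,0)
B = A + 4.00·(cos296°, sin296°) = (1.7535, -3.5952)
|BD| = 7.2072
circle(B,4.00) ∩ circle(D,4.00): a=3.6036, h=1.7361
  candidates: C₊=(4.0107,-0.2929) cross=12.512; C₋=(5.7427,-3.3022) cross=-12.512
  mode + wants cross > 0 → take C=(4.0107,-0.2929) (cross=12.512)
ex = (C−B)/|BC| = (0.5643,0.8256); ey = (-0.8256,0.5643)
P = B + -1.01·ex + 1.93·ey = (-0.4098,-3.3399)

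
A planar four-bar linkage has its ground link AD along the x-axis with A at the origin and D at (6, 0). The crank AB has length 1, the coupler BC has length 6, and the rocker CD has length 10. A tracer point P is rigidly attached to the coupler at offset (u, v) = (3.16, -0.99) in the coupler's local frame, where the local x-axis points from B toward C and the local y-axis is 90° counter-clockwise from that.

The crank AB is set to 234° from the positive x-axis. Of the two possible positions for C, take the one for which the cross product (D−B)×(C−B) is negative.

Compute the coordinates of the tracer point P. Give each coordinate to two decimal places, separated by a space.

A=(0,0), D=(6.00,0)
B = A + 1.00·(cos234°, sin234°) = (-0.5878, -0.8090)
|BD| = 6.6373
circle(B,6.00) ∩ circle(D,10.00): a=-1.5026, h=5.8088
  candidates: C₊=(-2.7872,4.7733) cross=38.555; C₋=(-1.3712,-6.7577) cross=-38.555
  mode - wants cross < 0 → take C=(-1.3712,-6.7577) (cross=-38.555)
ex = (C−B)/|BC| = (-0.1306,-0.9914); ey = (0.9914,-0.1306)
P = B + 3.16·ex + -0.99·ey = (-1.9819,-3.8127)

-1.98 -3.81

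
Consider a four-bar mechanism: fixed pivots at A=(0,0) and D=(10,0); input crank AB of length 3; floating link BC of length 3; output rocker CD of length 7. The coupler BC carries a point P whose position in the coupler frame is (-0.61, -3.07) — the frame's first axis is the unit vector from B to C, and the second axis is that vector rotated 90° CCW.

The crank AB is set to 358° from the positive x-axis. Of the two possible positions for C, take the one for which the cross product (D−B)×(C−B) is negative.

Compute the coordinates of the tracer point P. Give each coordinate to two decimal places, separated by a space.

A=(0,0), D=(10.00,0)
B = A + 3.00·(cos358°, sin358°) = (2.9982, -0.1047)
|BD| = 7.0026
circle(B,3.00) ∩ circle(D,7.00): a=0.6452, h=2.9298
  candidates: C₊=(3.5995,2.8344) cross=20.516; C₋=(3.6871,-3.0245) cross=-20.516
  mode - wants cross < 0 → take C=(3.6871,-3.0245) (cross=-20.516)
ex = (C−B)/|BC| = (0.2297,-0.9733); ey = (0.9733,0.2297)
P = B + -0.61·ex + -3.07·ey = (-0.1299,-0.2160)

-0.13 -0.22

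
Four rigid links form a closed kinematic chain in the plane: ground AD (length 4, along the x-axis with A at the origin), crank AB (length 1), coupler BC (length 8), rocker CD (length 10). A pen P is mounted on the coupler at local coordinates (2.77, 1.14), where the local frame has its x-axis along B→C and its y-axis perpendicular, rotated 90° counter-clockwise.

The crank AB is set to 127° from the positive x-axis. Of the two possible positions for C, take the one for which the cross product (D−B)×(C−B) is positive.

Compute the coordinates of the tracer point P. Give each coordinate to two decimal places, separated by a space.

-1.79 3.55

A=(0,0), D=(4.00,0)
B = A + 1.00·(cos127°, sin127°) = (-0.6018, 0.7986)
|BD| = 4.6706
circle(B,8.00) ∩ circle(D,10.00): a=-1.5186, h=7.8545
  candidates: C₊=(-0.7550,8.7972) cross=36.685; C₋=(-3.4411,-6.6806) cross=-36.685
  mode + wants cross > 0 → take C=(-0.7550,8.7972) (cross=36.685)
ex = (C−B)/|BC| = (-0.0191,0.9998); ey = (-0.9998,-0.0191)
P = B + 2.77·ex + 1.14·ey = (-1.7946,3.5463)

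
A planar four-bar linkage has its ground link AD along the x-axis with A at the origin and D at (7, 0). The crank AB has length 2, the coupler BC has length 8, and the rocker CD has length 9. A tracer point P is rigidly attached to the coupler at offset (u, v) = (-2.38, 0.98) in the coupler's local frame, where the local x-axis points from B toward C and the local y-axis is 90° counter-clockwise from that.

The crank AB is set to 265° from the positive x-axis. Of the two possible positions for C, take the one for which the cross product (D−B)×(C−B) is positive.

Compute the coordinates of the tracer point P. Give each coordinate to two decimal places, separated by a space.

A=(0,0), D=(7.00,0)
B = A + 2.00·(cos265°, sin265°) = (-0.1743, -1.9924)
|BD| = 7.4458
circle(B,8.00) ∩ circle(D,9.00): a=2.5813, h=7.5721
  candidates: C₊=(0.2867,5.9943) cross=56.381; C₋=(4.3391,-8.5976) cross=-56.381
  mode + wants cross > 0 → take C=(0.2867,5.9943) (cross=56.381)
ex = (C−B)/|BC| = (0.0576,0.9983); ey = (-0.9983,0.0576)
P = B + -2.38·ex + 0.98·ey = (-1.2898,-4.3120)

-1.29 -4.31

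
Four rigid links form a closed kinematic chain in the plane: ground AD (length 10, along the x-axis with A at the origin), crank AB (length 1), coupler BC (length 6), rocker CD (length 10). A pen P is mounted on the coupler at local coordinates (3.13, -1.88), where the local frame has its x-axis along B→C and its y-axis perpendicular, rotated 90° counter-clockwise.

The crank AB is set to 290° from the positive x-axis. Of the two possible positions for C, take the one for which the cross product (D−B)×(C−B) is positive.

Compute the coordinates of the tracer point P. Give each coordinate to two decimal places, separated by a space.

A=(0,0), D=(10.00,0)
B = A + 1.00·(cos290°, sin290°) = (0.3420, -0.9397)
|BD| = 9.7036
circle(B,6.00) ∩ circle(D,10.00): a=1.5540, h=5.7953
  candidates: C₊=(1.3275,4.9788) cross=56.235; C₋=(2.4500,-6.5572) cross=-56.235
  mode + wants cross > 0 → take C=(1.3275,4.9788) (cross=56.235)
ex = (C−B)/|BC| = (0.1643,0.9864); ey = (-0.9864,0.1643)
P = B + 3.13·ex + -1.88·ey = (2.7106,1.8390)

2.71 1.84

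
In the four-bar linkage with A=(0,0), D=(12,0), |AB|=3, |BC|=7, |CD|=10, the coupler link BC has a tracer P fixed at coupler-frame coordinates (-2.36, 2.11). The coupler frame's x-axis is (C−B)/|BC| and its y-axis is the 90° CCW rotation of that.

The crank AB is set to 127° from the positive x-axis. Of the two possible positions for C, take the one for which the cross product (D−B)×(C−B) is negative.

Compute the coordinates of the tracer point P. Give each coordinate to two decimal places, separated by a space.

A=(0,0), D=(12.00,0)
B = A + 3.00·(cos127°, sin127°) = (-1.8054, 2.3959)
|BD| = 14.0118
circle(B,7.00) ∩ circle(D,10.00): a=5.1860, h=4.7016
  candidates: C₊=(4.1081,6.1415) cross=65.878; C₋=(2.5002,-3.1232) cross=-65.878
  mode - wants cross < 0 → take C=(2.5002,-3.1232) (cross=-65.878)
ex = (C−B)/|BC| = (0.6151,-0.7885); ey = (0.7885,0.6151)
P = B + -2.36·ex + 2.11·ey = (-1.5934,5.5545)

-1.59 5.55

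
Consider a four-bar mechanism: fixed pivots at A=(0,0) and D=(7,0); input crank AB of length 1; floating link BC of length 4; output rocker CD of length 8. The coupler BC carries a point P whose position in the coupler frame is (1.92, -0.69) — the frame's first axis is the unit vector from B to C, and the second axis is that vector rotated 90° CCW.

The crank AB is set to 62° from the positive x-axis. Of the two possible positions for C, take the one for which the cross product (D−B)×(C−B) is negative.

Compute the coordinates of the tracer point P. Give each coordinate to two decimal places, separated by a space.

A=(0,0), D=(7.00,0)
B = A + 1.00·(cos62°, sin62°) = (0.4695, 0.8829)
|BD| = 6.5899
circle(B,4.00) ∩ circle(D,8.00): a=-0.3469, h=3.9849
  candidates: C₊=(0.6596,4.8784) cross=26.260; C₋=(-0.4083,-3.0196) cross=-26.260
  mode - wants cross < 0 → take C=(-0.4083,-3.0196) (cross=-26.260)
ex = (C−B)/|BC| = (-0.2194,-0.9756); ey = (0.9756,-0.2194)
P = B + 1.92·ex + -0.69·ey = (-0.6250,-0.8389)

-0.63 -0.84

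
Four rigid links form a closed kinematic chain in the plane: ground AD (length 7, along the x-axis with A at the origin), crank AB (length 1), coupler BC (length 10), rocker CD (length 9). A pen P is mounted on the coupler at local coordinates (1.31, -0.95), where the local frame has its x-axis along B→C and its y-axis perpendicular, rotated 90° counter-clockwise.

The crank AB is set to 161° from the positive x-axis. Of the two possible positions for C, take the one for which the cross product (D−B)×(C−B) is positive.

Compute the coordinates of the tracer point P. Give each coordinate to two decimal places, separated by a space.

A=(0,0), D=(7.00,0)
B = A + 1.00·(cos161°, sin161°) = (-0.9455, 0.3256)
|BD| = 7.9522
circle(B,10.00) ∩ circle(D,9.00): a=5.1707, h=8.5594
  candidates: C₊=(4.5713,8.6661) cross=68.066; C₋=(3.8705,-8.4384) cross=-68.066
  mode + wants cross > 0 → take C=(4.5713,8.6661) (cross=68.066)
ex = (C−B)/|BC| = (0.5517,0.8341); ey = (-0.8341,0.5517)
P = B + 1.31·ex + -0.95·ey = (0.5695,0.8941)

0.57 0.89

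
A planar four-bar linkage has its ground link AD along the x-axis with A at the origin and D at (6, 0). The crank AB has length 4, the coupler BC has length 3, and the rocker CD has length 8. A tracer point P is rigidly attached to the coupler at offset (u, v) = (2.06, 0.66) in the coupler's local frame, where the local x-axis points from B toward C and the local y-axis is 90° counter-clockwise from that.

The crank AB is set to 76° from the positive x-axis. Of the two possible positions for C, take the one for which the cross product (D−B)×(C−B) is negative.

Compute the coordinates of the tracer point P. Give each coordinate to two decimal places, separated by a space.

-0.49 2.28

A=(0,0), D=(6.00,0)
B = A + 4.00·(cos76°, sin76°) = (0.9677, 3.8812)
|BD| = 6.3551
circle(B,3.00) ∩ circle(D,8.00): a=-1.1496, h=2.7710
  candidates: C₊=(1.7496,6.7775) cross=17.610; C₋=(-1.6349,2.3891) cross=-17.610
  mode - wants cross < 0 → take C=(-1.6349,2.3891) (cross=-17.610)
ex = (C−B)/|BC| = (-0.8675,-0.4974); ey = (0.4974,-0.8675)
P = B + 2.06·ex + 0.66·ey = (-0.4912,2.2840)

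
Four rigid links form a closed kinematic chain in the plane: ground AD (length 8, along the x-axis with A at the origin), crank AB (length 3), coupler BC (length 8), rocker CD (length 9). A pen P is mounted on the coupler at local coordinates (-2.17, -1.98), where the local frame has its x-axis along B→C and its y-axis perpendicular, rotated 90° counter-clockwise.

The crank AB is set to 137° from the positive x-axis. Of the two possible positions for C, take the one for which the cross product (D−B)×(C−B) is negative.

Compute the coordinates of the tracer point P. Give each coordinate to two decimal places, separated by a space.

-4.84 3.32

A=(0,0), D=(8.00,0)
B = A + 3.00·(cos137°, sin137°) = (-2.1941, 2.0460)
|BD| = 10.3974
circle(B,8.00) ∩ circle(D,9.00): a=4.3812, h=6.6937
  candidates: C₊=(3.4186,7.7467) cross=69.597; C₋=(0.7843,-5.3789) cross=-69.597
  mode - wants cross < 0 → take C=(0.7843,-5.3789) (cross=-69.597)
ex = (C−B)/|BC| = (0.3723,-0.9281); ey = (0.9281,0.3723)
P = B + -2.17·ex + -1.98·ey = (-4.8396,3.3229)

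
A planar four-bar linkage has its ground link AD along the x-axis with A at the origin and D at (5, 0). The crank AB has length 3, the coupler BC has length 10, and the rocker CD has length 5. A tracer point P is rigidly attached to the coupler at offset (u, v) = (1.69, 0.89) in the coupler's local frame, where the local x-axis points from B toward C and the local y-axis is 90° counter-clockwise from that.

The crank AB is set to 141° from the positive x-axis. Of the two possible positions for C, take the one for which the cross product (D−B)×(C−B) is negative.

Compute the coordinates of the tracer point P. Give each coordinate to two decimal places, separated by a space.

A=(0,0), D=(5.00,0)
B = A + 3.00·(cos141°, sin141°) = (-2.3314, 1.8880)
|BD| = 7.5706
circle(B,10.00) ∩ circle(D,5.00): a=8.7387, h=4.8617
  candidates: C₊=(7.3435,4.4168) cross=36.806; C₋=(4.9187,-4.9993) cross=-36.806
  mode - wants cross < 0 → take C=(4.9187,-4.9993) (cross=-36.806)
ex = (C−B)/|BC| = (0.7250,-0.6887); ey = (0.6887,0.7250)
P = B + 1.69·ex + 0.89·ey = (-0.4932,1.3693)

-0.49 1.37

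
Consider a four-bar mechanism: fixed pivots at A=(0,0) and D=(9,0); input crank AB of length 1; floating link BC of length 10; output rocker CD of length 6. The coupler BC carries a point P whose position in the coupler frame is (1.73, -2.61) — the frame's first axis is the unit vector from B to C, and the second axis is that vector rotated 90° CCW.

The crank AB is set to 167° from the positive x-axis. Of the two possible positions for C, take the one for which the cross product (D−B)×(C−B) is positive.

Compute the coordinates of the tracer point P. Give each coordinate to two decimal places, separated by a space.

A=(0,0), D=(9.00,0)
B = A + 1.00·(cos167°, sin167°) = (-0.9744, 0.2250)
|BD| = 9.9769
circle(B,10.00) ∩ circle(D,6.00): a=8.1959, h=5.7296
  candidates: C₊=(7.3486,5.7683) cross=57.163; C₋=(7.0902,-5.6879) cross=-57.163
  mode + wants cross > 0 → take C=(7.3486,5.7683) (cross=57.163)
ex = (C−B)/|BC| = (0.8323,0.5543); ey = (-0.5543,0.8323)
P = B + 1.73·ex + -2.61·ey = (1.9123,-0.9883)

1.91 -0.99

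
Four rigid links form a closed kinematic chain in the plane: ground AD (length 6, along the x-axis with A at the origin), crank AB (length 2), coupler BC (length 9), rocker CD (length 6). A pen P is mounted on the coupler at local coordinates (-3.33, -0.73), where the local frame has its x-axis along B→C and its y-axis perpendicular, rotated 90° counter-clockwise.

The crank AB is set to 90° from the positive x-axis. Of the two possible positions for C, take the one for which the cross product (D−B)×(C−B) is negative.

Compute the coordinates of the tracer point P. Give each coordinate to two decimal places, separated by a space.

-2.29 4.52

A=(0,0), D=(6.00,0)
B = A + 2.00·(cos90°, sin90°) = (0.0000, 2.0000)
|BD| = 6.3246
circle(B,9.00) ∩ circle(D,6.00): a=6.7198, h=5.9870
  candidates: C₊=(8.2682,5.5547) cross=37.865; C₋=(4.4818,-5.8047) cross=-37.865
  mode - wants cross < 0 → take C=(4.4818,-5.8047) (cross=-37.865)
ex = (C−B)/|BC| = (0.4980,-0.8672); ey = (0.8672,0.4980)
P = B + -3.33·ex + -0.73·ey = (-2.2913,4.5242)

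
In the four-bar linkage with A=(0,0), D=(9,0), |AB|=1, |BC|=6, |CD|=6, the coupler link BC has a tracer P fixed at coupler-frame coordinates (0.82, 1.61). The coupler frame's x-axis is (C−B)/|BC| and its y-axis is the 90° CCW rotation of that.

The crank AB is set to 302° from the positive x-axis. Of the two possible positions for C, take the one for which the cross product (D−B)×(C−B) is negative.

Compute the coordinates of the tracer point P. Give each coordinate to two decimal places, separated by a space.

A=(0,0), D=(9.00,0)
B = A + 1.00·(cos302°, sin302°) = (0.5299, -0.8480)
|BD| = 8.5124
circle(B,6.00) ∩ circle(D,6.00): a=4.2562, h=4.2290
  candidates: C₊=(4.3436,3.7840) cross=35.999; C₋=(5.1863,-4.6320) cross=-35.999
  mode - wants cross < 0 → take C=(5.1863,-4.6320) (cross=-35.999)
ex = (C−B)/|BC| = (0.7761,-0.6307); ey = (0.6307,0.7761)
P = B + 0.82·ex + 1.61·ey = (2.1817,-0.1157)

2.18 -0.12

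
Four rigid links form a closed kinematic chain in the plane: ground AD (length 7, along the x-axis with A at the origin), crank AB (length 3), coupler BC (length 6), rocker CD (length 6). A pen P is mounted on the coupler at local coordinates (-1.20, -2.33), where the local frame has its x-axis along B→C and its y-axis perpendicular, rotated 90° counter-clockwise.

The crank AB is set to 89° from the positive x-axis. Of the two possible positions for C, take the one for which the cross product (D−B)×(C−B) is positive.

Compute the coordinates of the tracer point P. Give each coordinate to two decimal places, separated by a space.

A=(0,0), D=(7.00,0)
B = A + 3.00·(cos89°, sin89°) = (0.0524, 2.9995)
|BD| = 7.5675
circle(B,6.00) ∩ circle(D,6.00): a=3.7837, h=4.6565
  candidates: C₊=(5.3719,5.7749) cross=35.238; C₋=(1.6805,-2.7753) cross=-35.238
  mode + wants cross > 0 → take C=(5.3719,5.7749) (cross=35.238)
ex = (C−B)/|BC| = (0.8866,0.4626); ey = (-0.4626,0.8866)
P = B + -1.20·ex + -2.33·ey = (0.0662,0.3787)

0.07 0.38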